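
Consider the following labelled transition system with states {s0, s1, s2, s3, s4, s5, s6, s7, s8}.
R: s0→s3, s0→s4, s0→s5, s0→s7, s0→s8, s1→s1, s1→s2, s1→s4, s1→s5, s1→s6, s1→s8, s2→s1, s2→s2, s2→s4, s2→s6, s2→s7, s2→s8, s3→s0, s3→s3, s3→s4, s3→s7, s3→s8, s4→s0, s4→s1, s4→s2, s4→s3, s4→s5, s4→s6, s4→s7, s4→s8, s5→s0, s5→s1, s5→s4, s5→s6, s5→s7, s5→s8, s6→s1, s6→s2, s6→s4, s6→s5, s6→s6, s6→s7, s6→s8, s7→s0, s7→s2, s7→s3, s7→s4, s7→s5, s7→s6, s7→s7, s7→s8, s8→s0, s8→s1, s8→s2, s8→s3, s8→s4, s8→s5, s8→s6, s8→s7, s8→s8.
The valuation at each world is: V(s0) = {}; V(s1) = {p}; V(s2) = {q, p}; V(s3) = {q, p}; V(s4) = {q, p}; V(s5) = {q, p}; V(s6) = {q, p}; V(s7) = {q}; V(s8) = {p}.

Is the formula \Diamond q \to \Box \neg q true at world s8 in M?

No

At s8: \Diamond q is true, \Box \neg q is false, so \Diamond q \to \Box \neg q is false.
  At s8: \Diamond q requires q at some successor in {s0, s1, s2, s3, s4, s5, s6, s7, s8}.
    q holds at s2, so \Diamond q is true at s8.
  At s8: \Box \neg q requires \neg q at every successor {s0, s1, s2, s3, s4, s5, s6, s7, s8}.
    \neg q fails at s2, so \Box \neg q is false at s8.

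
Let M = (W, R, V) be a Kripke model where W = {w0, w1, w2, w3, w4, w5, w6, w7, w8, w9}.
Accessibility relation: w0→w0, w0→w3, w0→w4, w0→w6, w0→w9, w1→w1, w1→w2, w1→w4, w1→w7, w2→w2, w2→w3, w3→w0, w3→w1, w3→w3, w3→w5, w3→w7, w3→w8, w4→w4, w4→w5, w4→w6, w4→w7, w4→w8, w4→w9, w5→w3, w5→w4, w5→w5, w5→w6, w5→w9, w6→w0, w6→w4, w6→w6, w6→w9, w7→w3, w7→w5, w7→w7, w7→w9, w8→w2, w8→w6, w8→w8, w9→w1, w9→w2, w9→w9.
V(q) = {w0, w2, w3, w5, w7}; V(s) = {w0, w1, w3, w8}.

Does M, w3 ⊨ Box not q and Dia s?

No

Recall that Box ψ holds at a world iff ψ holds at every accessible world, and Dia ψ holds iff ψ holds at some accessible world.
At w3: Box not q is false, Dia s is true, so Box not q and Dia s is false.
  At w3: Box not q requires not q at every successor {w0, w1, w3, w5, w7, w8}.
    not q fails at w0, so Box not q is false at w3.
  At w3: Dia s requires s at some successor in {w0, w1, w3, w5, w7, w8}.
    s holds at w0, so Dia s is true at w3.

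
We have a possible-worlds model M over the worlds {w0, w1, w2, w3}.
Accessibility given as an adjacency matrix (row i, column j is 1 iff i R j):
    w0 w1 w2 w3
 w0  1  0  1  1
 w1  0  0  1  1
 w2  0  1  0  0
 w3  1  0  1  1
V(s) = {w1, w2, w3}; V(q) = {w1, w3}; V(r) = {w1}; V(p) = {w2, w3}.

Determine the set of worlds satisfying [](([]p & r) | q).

w2

Let φ = [](([]p & r) | q). Evaluate φ at each world:
  w0 (successors {w0, w2, w3}): φ is false.
  w1 (successors {w2, w3}): φ is false.
  w2 (successors {w1}): φ is true.
  w3 (successors {w0, w2, w3}): φ is false.
For instance, at w0:
  At w0: [](([]p & r) | q) requires ([]p & r) | q at every successor {w0, w2, w3}.
    ([]p & r) | q fails at w0, so [](([]p & r) | q) is false at w0.
      At w0: []p & r is false, q is false, so ([]p & r) | q is false.
Satisfying worlds: {w2}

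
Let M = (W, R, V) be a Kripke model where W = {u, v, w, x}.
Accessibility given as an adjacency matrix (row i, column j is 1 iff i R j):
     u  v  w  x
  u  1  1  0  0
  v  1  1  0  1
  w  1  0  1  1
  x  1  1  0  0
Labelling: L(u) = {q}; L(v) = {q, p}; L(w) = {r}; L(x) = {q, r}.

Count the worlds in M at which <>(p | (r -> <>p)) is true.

Let φ = <>(p | (r -> <>p)). Evaluate φ at each world:
  u (successors {u, v}): φ is true.
  v (successors {u, v, x}): φ is true.
  w (successors {u, w, x}): φ is true.
  x (successors {u, v}): φ is true.
For instance, at v:
  At v: <>(p | (r -> <>p)) requires p | (r -> <>p) at some successor in {u, v, x}.
    p | (r -> <>p) holds at u, so <>(p | (r -> <>p)) is true at v.
      At u: p is false, r -> <>p is true, so p | (r -> <>p) is true.
Satisfying worlds: {u, v, w, x}

4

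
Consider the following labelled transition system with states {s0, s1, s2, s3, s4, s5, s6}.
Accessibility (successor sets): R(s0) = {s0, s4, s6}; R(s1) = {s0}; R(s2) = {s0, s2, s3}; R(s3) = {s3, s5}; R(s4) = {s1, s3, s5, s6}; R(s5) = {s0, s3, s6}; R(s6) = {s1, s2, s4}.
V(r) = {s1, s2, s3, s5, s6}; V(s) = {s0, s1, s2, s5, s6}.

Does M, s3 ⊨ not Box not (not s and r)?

At s3: Box not (not s and r) is false, so not Box not (not s and r) is true.
  At s3: Box not (not s and r) requires not (not s and r) at every successor {s3, s5}.
    not (not s and r) fails at s3, so Box not (not s and r) is false at s3.

Yes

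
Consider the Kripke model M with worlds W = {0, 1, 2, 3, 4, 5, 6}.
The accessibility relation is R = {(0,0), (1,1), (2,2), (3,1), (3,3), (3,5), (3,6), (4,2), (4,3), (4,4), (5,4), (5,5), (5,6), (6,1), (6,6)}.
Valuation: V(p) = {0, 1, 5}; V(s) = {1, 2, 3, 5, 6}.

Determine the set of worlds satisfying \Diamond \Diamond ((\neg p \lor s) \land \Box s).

1, 2, 3, 4, 5, 6

Recall that \Box ψ holds at a world iff ψ holds at every accessible world, and \Diamond ψ holds iff ψ holds at some accessible world.
Let φ = \Diamond \Diamond ((\neg p \lor s) \land \Box s). Evaluate φ at each world:
  0 (successors {0}): φ is false.
  1 (successors {1}): φ is true.
  2 (successors {2}): φ is true.
  3 (successors {1, 3, 5, 6}): φ is true.
  4 (successors {2, 3, 4}): φ is true.
  5 (successors {4, 5, 6}): φ is true.
  6 (successors {1, 6}): φ is true.
For instance, at 2:
  At 2: \Diamond \Diamond ((\neg p \lor s) \land \Box s) requires \Diamond ((\neg p \lor s) \land \Box s) at some successor in {2}.
    \Diamond ((\neg p \lor s) \land \Box s) holds at 2, so \Diamond \Diamond ((\neg p \lor s) \land \Box s) is true at 2.
      At 2: \Diamond ((\neg p \lor s) \land \Box s) requires (\neg p \lor s) \land \Box s at some successor in {2}.
        (\neg p \lor s) \land \Box s holds at 2, so \Diamond ((\neg p \lor s) \land \Box s) is true at 2.
Satisfying worlds: {1, 2, 3, 4, 5, 6}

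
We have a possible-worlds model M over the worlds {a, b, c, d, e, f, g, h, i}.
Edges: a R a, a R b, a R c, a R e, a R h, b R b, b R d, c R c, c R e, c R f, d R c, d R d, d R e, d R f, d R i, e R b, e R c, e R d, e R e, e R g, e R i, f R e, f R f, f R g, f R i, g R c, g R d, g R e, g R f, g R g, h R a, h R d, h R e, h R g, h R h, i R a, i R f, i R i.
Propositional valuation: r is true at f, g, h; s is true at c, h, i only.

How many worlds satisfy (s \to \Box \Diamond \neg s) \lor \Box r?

Recall that \Box ψ holds at a world iff ψ holds at every accessible world, and \Diamond ψ holds iff ψ holds at some accessible world.
Let φ = (s \to \Box \Diamond \neg s) \lor \Box r. Evaluate φ at each world:
  a (successors {a, b, c, e, h}): φ is true.
  b (successors {b, d}): φ is true.
  c (successors {c, e, f}): φ is true.
  d (successors {c, d, e, f, i}): φ is true.
  e (successors {b, c, d, e, g, i}): φ is true.
  f (successors {e, f, g, i}): φ is true.
  g (successors {c, d, e, f, g}): φ is true.
  h (successors {a, d, e, g, h}): φ is true.
  i (successors {a, f, i}): φ is true.
For instance, at c:
  At c: s \to \Box \Diamond \neg s is true, \Box r is false, so (s \to \Box \Diamond \neg s) \lor \Box r is true.
    At c: s is true, \Box \Diamond \neg s is true, so s \to \Box \Diamond \neg s is true.
      At c: \Box \Diamond \neg s requires \Diamond \neg s at every successor {c, e, f}.
        At c: \Diamond \neg s is true.
        At e: \Diamond \neg s is true.
        At f: \Diamond \neg s is true.
      So \Box \Diamond \neg s is true at c.
    At c: \Box r requires r at every successor {c, e, f}.
      r fails at c, so \Box r is false at c.
Satisfying worlds: {a, b, c, d, e, f, g, h, i}

9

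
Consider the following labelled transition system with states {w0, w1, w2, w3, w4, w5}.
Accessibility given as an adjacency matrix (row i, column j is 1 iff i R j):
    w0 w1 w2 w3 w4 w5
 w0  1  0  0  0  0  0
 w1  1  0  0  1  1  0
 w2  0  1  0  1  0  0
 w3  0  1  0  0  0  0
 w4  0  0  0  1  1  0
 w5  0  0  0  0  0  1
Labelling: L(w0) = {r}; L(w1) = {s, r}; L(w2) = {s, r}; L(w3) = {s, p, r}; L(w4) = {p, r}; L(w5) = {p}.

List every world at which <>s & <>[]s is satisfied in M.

w1, w2, w4

Let φ = <>s & <>[]s. Evaluate φ at each world:
  w0 (successors {w0}): φ is false.
  w1 (successors {w0, w3, w4}): φ is true.
  w2 (successors {w1, w3}): φ is true.
  w3 (successors {w1}): φ is false.
  w4 (successors {w3, w4}): φ is true.
  w5 (successors {w5}): φ is false.
For instance, at w4:
  At w4: <>s is true, <>[]s is true, so <>s & <>[]s is true.
    At w4: <>s requires s at some successor in {w3, w4}.
      s holds at w3, so <>s is true at w4.
    At w4: <>[]s requires []s at some successor in {w3, w4}.
      []s holds at w3, so <>[]s is true at w4.
Satisfying worlds: {w1, w2, w4}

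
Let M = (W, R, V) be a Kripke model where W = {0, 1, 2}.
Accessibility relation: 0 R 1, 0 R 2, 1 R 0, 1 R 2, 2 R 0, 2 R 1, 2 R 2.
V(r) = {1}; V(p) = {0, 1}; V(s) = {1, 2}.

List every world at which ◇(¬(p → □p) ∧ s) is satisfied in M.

0, 2

Let φ = ◇(¬(p → □p) ∧ s). Evaluate φ at each world:
  0 (successors {1, 2}): φ is true.
  1 (successors {0, 2}): φ is false.
  2 (successors {0, 1, 2}): φ is true.
For instance, at 0:
  At 0: ◇(¬(p → □p) ∧ s) requires ¬(p → □p) ∧ s at some successor in {1, 2}.
    ¬(p → □p) ∧ s holds at 1, so ◇(¬(p → □p) ∧ s) is true at 0.
      At 1: ¬(p → □p) is true, s is true, so ¬(p → □p) ∧ s is true.
Satisfying worlds: {0, 2}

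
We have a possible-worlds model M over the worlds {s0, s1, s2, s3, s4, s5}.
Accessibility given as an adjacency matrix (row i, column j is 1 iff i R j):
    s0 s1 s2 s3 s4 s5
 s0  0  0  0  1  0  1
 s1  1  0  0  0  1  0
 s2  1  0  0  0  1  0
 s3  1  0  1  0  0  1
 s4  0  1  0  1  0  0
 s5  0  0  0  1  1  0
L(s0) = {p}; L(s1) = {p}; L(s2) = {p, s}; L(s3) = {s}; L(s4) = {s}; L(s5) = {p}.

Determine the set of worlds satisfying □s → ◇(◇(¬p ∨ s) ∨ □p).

s0, s1, s2, s3, s4, s5

Let φ = □s → ◇(◇(¬p ∨ s) ∨ □p). Evaluate φ at each world:
  s0 (successors {s3, s5}): φ is true.
  s1 (successors {s0, s4}): φ is true.
  s2 (successors {s0, s4}): φ is true.
  s3 (successors {s0, s2, s5}): φ is true.
  s4 (successors {s1, s3}): φ is true.
  s5 (successors {s3, s4}): φ is true.
For instance, at s3:
  At s3: □s is false, ◇(◇(¬p ∨ s) ∨ □p) is true, so □s → ◇(◇(¬p ∨ s) ∨ □p) is true.
    At s3: □s requires s at every successor {s0, s2, s5}.
      s fails at s0, so □s is false at s3.
    At s3: ◇(◇(¬p ∨ s) ∨ □p) requires ◇(¬p ∨ s) ∨ □p at some successor in {s0, s2, s5}.
      ◇(¬p ∨ s) ∨ □p holds at s0, so ◇(◇(¬p ∨ s) ∨ □p) is true at s3.
Satisfying worlds: {s0, s1, s2, s3, s4, s5}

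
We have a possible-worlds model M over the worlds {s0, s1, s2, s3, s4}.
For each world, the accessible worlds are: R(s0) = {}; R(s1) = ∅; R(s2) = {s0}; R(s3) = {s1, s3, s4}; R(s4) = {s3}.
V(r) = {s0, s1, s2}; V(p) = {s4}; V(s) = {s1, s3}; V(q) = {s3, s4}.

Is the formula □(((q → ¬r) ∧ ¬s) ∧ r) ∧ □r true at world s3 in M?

At s3: □(((q → ¬r) ∧ ¬s) ∧ r) is false, □r is false, so □(((q → ¬r) ∧ ¬s) ∧ r) ∧ □r is false.
  At s3: □(((q → ¬r) ∧ ¬s) ∧ r) requires ((q → ¬r) ∧ ¬s) ∧ r at every successor {s1, s3, s4}.
    ((q → ¬r) ∧ ¬s) ∧ r fails at s1, so □(((q → ¬r) ∧ ¬s) ∧ r) is false at s3.
  At s3: □r requires r at every successor {s1, s3, s4}.
    r fails at s3, so □r is false at s3.

No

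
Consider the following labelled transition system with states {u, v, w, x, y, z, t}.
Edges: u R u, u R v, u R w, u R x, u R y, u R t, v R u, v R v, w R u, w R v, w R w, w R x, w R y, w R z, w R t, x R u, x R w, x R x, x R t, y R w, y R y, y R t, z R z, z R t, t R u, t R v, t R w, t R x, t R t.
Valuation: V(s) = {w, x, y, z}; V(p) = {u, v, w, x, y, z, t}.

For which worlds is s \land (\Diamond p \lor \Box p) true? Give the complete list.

Let φ = s \land (\Diamond p \lor \Box p). Evaluate φ at each world:
  u (successors {u, v, w, x, y, t}): φ is false.
  v (successors {u, v}): φ is false.
  w (successors {u, v, w, x, y, z, t}): φ is true.
  x (successors {u, w, x, t}): φ is true.
  y (successors {w, y, t}): φ is true.
  z (successors {z, t}): φ is true.
  t (successors {u, v, w, x, t}): φ is false.
For instance, at u:
  At u: s is false, \Diamond p \lor \Box p is true, so s \land (\Diamond p \lor \Box p) is false.
    At u: \Diamond p is true, \Box p is true, so \Diamond p \lor \Box p is true.
      At u: \Diamond p requires p at some successor in {u, v, w, x, y, t}.
        p holds at u, so \Diamond p is true at u.
      At u: \Box p requires p at every successor {u, v, w, x, y, t}.
        At u: p is true.
        At v: p is true.
        At w: p is true.
        At x: p is true.
        At y: p is true.
        At t: p is true.
      So \Box p is true at u.
Satisfying worlds: {w, x, y, z}

w, x, y, z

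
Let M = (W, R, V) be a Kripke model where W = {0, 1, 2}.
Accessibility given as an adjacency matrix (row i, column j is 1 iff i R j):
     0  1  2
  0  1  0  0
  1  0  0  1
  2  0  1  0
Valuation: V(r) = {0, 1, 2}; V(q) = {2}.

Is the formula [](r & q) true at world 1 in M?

At 1: [](r & q) requires r & q at every successor {2}.
  At 2: r & q is true.
So [](r & q) is true at 1.

Yes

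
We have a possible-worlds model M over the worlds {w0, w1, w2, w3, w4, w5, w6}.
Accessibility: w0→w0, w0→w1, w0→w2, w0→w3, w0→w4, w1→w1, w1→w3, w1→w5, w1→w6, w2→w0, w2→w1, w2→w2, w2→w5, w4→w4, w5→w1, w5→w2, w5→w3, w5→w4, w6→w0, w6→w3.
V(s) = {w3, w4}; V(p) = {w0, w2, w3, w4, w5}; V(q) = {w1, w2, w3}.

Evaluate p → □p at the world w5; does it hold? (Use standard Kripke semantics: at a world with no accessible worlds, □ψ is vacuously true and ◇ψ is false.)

At w5: p is true, □p is false, so p → □p is false.
  At w5: □p requires p at every successor {w1, w2, w3, w4}.
    p fails at w1, so □p is false at w5.

No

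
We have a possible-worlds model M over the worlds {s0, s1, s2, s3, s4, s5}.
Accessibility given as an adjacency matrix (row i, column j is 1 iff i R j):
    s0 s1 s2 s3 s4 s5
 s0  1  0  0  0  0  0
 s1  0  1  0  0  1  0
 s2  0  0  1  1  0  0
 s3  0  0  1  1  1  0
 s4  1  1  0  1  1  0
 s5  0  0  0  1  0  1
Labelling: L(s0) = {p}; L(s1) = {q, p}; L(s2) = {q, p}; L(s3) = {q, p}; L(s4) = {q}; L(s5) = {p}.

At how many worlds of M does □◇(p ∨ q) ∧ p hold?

Let φ = □◇(p ∨ q) ∧ p. Evaluate φ at each world:
  s0 (successors {s0}): φ is true.
  s1 (successors {s1, s4}): φ is true.
  s2 (successors {s2, s3}): φ is true.
  s3 (successors {s2, s3, s4}): φ is true.
  s4 (successors {s0, s1, s3, s4}): φ is false.
  s5 (successors {s3, s5}): φ is true.
For instance, at s5:
  At s5: □◇(p ∨ q) is true, p is true, so □◇(p ∨ q) ∧ p is true.
    At s5: □◇(p ∨ q) requires ◇(p ∨ q) at every successor {s3, s5}.
      At s3: ◇(p ∨ q) is true.
      At s5: ◇(p ∨ q) is true.
    So □◇(p ∨ q) is true at s5.
Satisfying worlds: {s0, s1, s2, s3, s5}

5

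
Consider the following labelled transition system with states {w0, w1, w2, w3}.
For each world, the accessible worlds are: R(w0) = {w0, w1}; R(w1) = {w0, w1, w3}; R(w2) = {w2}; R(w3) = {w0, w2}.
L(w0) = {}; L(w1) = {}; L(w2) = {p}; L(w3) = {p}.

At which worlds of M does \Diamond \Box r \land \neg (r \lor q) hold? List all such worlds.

Let φ = \Diamond \Box r \land \neg (r \lor q). Evaluate φ at each world:
  w0 (successors {w0, w1}): φ is false.
  w1 (successors {w0, w1, w3}): φ is false.
  w2 (successors {w2}): φ is false.
  w3 (successors {w0, w2}): φ is false.
For instance, at w3:
  At w3: \Diamond \Box r is false, \neg (r \lor q) is true, so \Diamond \Box r \land \neg (r \lor q) is false.
    At w3: \Diamond \Box r requires \Box r at some successor in {w0, w2}.
      At w0: \Box r is false.
      At w2: \Box r is false.
    So \Diamond \Box r is false at w3.
Satisfying worlds: none.

none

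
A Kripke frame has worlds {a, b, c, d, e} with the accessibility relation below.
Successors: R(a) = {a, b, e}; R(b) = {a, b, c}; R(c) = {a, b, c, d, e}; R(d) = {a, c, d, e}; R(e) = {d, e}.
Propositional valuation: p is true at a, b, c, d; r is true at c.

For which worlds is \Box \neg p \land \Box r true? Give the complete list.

none

Let φ = \Box \neg p \land \Box r. Evaluate φ at each world:
  a (successors {a, b, e}): φ is false.
  b (successors {a, b, c}): φ is false.
  c (successors {a, b, c, d, e}): φ is false.
  d (successors {a, c, d, e}): φ is false.
  e (successors {d, e}): φ is false.
For instance, at e:
  At e: \Box \neg p is false, \Box r is false, so \Box \neg p \land \Box r is false.
    At e: \Box \neg p requires \neg p at every successor {d, e}.
      \neg p fails at d, so \Box \neg p is false at e.
    At e: \Box r requires r at every successor {d, e}.
      r fails at d, so \Box r is false at e.
Satisfying worlds: none.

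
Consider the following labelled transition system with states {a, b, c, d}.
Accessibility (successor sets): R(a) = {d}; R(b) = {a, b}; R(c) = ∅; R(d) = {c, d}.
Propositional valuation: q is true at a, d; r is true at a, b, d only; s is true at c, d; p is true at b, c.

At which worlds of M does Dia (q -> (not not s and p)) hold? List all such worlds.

b, d

Recall that Dia ψ holds at a world iff ψ holds at some accessible world.
Let φ = Dia (q -> (not not s and p)). Evaluate φ at each world:
  a (successors {d}): φ is false.
  b (successors {a, b}): φ is true.
  c (successors ∅): φ is false.
  d (successors {c, d}): φ is true.
For instance, at a:
  At a: Dia (q -> (not not s and p)) requires q -> (not not s and p) at some successor in {d}.
    At d: q -> (not not s and p) is false.
  So Dia (q -> (not not s and p)) is false at a.
Satisfying worlds: {b, d}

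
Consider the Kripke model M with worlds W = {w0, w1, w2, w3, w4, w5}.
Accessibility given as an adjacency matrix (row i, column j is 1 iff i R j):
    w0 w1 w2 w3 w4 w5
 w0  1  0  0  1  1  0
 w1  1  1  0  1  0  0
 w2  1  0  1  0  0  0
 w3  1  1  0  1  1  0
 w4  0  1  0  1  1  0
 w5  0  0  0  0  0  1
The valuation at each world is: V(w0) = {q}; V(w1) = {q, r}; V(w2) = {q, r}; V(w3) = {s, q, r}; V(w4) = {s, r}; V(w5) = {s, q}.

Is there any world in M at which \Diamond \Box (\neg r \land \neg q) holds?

Let φ = \Diamond \Box (\neg r \land \neg q). Evaluate φ at each world:
  w0 (successors {w0, w3, w4}): φ is false.
  w1 (successors {w0, w1, w3}): φ is false.
  w2 (successors {w0, w2}): φ is false.
  w3 (successors {w0, w1, w3, w4}): φ is false.
  w4 (successors {w1, w3, w4}): φ is false.
  w5 (successors {w5}): φ is false.
For instance, at w0:
  At w0: \Diamond \Box (\neg r \land \neg q) requires \Box (\neg r \land \neg q) at some successor in {w0, w3, w4}.
    At w0: \Box (\neg r \land \neg q) is false.
    At w3: \Box (\neg r \land \neg q) is false.
    At w4: \Box (\neg r \land \neg q) is false.
  So \Diamond \Box (\neg r \land \neg q) is false at w0.

No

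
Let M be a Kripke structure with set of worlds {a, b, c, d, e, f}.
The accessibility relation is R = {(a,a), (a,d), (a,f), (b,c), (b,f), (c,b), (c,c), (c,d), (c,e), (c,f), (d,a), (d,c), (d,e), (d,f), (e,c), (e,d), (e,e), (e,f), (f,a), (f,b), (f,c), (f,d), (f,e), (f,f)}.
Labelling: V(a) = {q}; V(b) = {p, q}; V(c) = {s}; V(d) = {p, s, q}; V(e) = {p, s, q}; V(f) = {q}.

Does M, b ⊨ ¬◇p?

Yes

At b: ◇p is false, so ¬◇p is true.
  At b: ◇p requires p at some successor in {c, f}.
    At c: p is false.
    At f: p is false.
  So ◇p is false at b.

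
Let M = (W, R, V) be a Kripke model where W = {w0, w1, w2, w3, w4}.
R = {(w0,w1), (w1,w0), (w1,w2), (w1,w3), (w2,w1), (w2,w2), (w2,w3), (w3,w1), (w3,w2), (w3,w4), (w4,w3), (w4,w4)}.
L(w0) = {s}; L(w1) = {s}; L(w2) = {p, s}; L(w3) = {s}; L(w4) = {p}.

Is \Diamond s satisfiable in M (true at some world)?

Let φ = \Diamond s. Evaluate φ at each world:
  w0 (successors {w1}): φ is true.
  w1 (successors {w0, w2, w3}): φ is true.
  w2 (successors {w1, w2, w3}): φ is true.
  w3 (successors {w1, w2, w4}): φ is true.
  w4 (successors {w3, w4}): φ is true.
Detail at w0 (witness):
  At w0: \Diamond s requires s at some successor in {w1}.
    s holds at w1, so \Diamond s is true at w0.

Yes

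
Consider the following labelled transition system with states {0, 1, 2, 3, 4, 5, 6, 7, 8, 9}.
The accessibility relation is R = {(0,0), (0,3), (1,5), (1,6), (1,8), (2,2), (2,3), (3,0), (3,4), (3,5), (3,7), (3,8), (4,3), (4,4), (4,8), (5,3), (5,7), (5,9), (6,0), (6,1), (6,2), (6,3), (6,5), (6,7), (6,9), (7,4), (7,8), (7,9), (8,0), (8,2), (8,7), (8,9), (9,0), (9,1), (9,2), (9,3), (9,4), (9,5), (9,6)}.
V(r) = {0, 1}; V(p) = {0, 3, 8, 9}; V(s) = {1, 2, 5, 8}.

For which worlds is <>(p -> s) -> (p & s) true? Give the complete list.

Let φ = <>(p -> s) -> (p & s). Evaluate φ at each world:
  0 (successors {0, 3}): φ is true.
  1 (successors {5, 6, 8}): φ is false.
  2 (successors {2, 3}): φ is false.
  3 (successors {0, 4, 5, 7, 8}): φ is false.
  4 (successors {3, 4, 8}): φ is false.
  5 (successors {3, 7, 9}): φ is false.
  6 (successors {0, 1, 2, 3, 5, 7, 9}): φ is false.
  7 (successors {4, 8, 9}): φ is false.
  8 (successors {0, 2, 7, 9}): φ is true.
  9 (successors {0, 1, 2, 3, 4, 5, 6}): φ is false.
For instance, at 1:
  At 1: <>(p -> s) is true, p & s is false, so <>(p -> s) -> (p & s) is false.
    At 1: <>(p -> s) requires p -> s at some successor in {5, 6, 8}.
      p -> s holds at 5, so <>(p -> s) is true at 1.
Satisfying worlds: {0, 8}

0, 8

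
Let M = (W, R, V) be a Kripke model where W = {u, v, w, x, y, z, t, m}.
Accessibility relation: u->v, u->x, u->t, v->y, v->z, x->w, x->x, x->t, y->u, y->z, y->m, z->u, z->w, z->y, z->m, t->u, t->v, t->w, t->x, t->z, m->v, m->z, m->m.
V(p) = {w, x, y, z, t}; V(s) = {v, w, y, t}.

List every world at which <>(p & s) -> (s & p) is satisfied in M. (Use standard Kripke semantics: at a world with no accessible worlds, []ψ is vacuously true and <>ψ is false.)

Let φ = <>(p & s) -> (s & p). Evaluate φ at each world:
  u (successors {v, x, t}): φ is false.
  v (successors {y, z}): φ is false.
  w (successors ∅): φ is true.
  x (successors {w, x, t}): φ is false.
  y (successors {u, z, m}): φ is true.
  z (successors {u, w, y, m}): φ is false.
  t (successors {u, v, w, x, z}): φ is true.
  m (successors {v, z, m}): φ is true.
For instance, at x:
  At x: <>(p & s) is true, s & p is false, so <>(p & s) -> (s & p) is false.
    At x: <>(p & s) requires p & s at some successor in {w, x, t}.
      p & s holds at w, so <>(p & s) is true at x.
Satisfying worlds: {w, y, t, m}

w, y, t, m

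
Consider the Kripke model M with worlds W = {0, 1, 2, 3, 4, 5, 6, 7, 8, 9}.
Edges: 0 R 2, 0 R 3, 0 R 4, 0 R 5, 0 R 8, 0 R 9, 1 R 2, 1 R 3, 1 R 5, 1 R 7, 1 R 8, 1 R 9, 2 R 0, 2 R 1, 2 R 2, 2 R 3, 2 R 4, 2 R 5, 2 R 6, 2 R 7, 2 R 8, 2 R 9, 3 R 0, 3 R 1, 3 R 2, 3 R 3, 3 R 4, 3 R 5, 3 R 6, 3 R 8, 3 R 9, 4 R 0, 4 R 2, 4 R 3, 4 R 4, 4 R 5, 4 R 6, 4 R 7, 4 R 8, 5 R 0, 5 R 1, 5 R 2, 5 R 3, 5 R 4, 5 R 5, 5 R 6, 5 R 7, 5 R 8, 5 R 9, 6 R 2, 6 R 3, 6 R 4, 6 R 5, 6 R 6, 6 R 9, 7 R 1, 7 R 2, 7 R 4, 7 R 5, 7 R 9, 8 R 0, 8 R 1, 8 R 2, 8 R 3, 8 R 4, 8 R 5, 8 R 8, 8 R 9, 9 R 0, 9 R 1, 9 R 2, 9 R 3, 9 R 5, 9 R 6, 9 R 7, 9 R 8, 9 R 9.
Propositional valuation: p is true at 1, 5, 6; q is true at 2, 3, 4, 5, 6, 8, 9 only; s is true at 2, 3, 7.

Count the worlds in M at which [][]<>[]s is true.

0

Recall that []ψ holds at a world iff ψ holds at every accessible world, and <>ψ holds iff ψ holds at some accessible world.
Let φ = [][]<>[]s. Evaluate φ at each world:
  0 (successors {2, 3, 4, 5, 8, 9}): φ is false.
  1 (successors {2, 3, 5, 7, 8, 9}): φ is false.
  2 (successors {0, 1, 2, 3, 4, 5, 6, 7, 8, 9}): φ is false.
  3 (successors {0, 1, 2, 3, 4, 5, 6, 8, 9}): φ is false.
  4 (successors {0, 2, 3, 4, 5, 6, 7, 8}): φ is false.
  5 (successors {0, 1, 2, 3, 4, 5, 6, 7, 8, 9}): φ is false.
  6 (successors {2, 3, 4, 5, 6, 9}): φ is false.
  7 (successors {1, 2, 4, 5, 9}): φ is false.
  8 (successors {0, 1, 2, 3, 4, 5, 8, 9}): φ is false.
  9 (successors {0, 1, 2, 3, 5, 6, 7, 8, 9}): φ is false.
For instance, at 5:
  At 5: [][]<>[]s requires []<>[]s at every successor {0, 1, 2, 3, 4, 5, 6, 7, 8, 9}.
    []<>[]s fails at 0, so [][]<>[]s is false at 5.
      At 0: []<>[]s requires <>[]s at every successor {2, 3, 4, 5, 8, 9}.
        <>[]s fails at 2, so []<>[]s is false at 0.
Satisfying worlds: none.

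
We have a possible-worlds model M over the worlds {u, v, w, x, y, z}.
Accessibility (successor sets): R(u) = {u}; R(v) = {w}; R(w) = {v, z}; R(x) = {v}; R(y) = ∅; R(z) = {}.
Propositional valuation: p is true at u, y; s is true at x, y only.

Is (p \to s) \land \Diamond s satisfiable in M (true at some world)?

No

Recall that \Diamond ψ holds at a world iff ψ holds at some accessible world.
Let φ = (p \to s) \land \Diamond s. Evaluate φ at each world:
  u (successors {u}): φ is false.
  v (successors {w}): φ is false.
  w (successors {v, z}): φ is false.
  x (successors {v}): φ is false.
  y (successors ∅): φ is false.
  z (successors ∅): φ is false.
For instance, at v:
  At v: p \to s is true, \Diamond s is false, so (p \to s) \land \Diamond s is false.
    At v: \Diamond s requires s at some successor in {w}.
      At w: s is false.
    So \Diamond s is false at v.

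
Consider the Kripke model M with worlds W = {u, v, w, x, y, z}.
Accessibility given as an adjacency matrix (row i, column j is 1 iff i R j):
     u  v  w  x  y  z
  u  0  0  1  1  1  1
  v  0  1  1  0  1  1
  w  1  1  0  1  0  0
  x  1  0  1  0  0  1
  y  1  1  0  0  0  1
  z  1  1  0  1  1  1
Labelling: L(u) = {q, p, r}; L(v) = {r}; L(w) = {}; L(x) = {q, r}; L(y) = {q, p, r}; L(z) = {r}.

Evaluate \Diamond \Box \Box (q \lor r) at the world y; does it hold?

Recall that \Box ψ holds at a world iff ψ holds at every accessible world, and \Diamond ψ holds iff ψ holds at some accessible world.
At y: \Diamond \Box \Box (q \lor r) requires \Box \Box (q \lor r) at some successor in {u, v, z}.
  At u: \Box \Box (q \lor r) is false.
  At v: \Box \Box (q \lor r) is false.
  At z: \Box \Box (q \lor r) is false.
So \Diamond \Box \Box (q \lor r) is false at y.

No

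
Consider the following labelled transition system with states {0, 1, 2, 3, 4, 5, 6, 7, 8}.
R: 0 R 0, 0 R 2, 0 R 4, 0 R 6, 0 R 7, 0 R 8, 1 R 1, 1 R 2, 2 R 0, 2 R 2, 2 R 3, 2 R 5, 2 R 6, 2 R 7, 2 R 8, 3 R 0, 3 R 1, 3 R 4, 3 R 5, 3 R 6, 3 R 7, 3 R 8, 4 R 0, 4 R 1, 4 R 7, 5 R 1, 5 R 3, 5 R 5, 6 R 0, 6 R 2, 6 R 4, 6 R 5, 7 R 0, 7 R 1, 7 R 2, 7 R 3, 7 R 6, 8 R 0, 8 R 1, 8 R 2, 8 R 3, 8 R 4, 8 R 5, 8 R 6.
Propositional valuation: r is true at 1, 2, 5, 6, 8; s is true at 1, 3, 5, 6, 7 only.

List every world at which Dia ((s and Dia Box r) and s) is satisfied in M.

0, 1, 2, 3, 4, 5, 6, 7, 8

Let φ = Dia ((s and Dia Box r) and s). Evaluate φ at each world:
  0 (successors {0, 2, 4, 6, 7, 8}): φ is true.
  1 (successors {1, 2}): φ is true.
  2 (successors {0, 2, 3, 5, 6, 7, 8}): φ is true.
  3 (successors {0, 1, 4, 5, 6, 7, 8}): φ is true.
  4 (successors {0, 1, 7}): φ is true.
  5 (successors {1, 3, 5}): φ is true.
  6 (successors {0, 2, 4, 5}): φ is true.
  7 (successors {0, 1, 2, 3, 6}): φ is true.
  8 (successors {0, 1, 2, 3, 4, 5, 6}): φ is true.
For instance, at 8:
  At 8: Dia ((s and Dia Box r) and s) requires (s and Dia Box r) and s at some successor in {0, 1, 2, 3, 4, 5, 6}.
    (s and Dia Box r) and s holds at 1, so Dia ((s and Dia Box r) and s) is true at 8.
      At 1: s and Dia Box r is true, s is true, so (s and Dia Box r) and s is true.
Satisfying worlds: {0, 1, 2, 3, 4, 5, 6, 7, 8}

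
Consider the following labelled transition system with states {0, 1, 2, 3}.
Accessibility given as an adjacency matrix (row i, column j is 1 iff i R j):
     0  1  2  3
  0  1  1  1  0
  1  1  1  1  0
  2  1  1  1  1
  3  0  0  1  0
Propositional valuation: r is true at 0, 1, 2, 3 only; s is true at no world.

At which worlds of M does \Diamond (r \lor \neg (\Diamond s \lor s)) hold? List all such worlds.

0, 1, 2, 3

Recall that \Diamond ψ holds at a world iff ψ holds at some accessible world.
Let φ = \Diamond (r \lor \neg (\Diamond s \lor s)). Evaluate φ at each world:
  0 (successors {0, 1, 2}): φ is true.
  1 (successors {0, 1, 2}): φ is true.
  2 (successors {0, 1, 2, 3}): φ is true.
  3 (successors {2}): φ is true.
For instance, at 3:
  At 3: \Diamond (r \lor \neg (\Diamond s \lor s)) requires r \lor \neg (\Diamond s \lor s) at some successor in {2}.
    r \lor \neg (\Diamond s \lor s) holds at 2, so \Diamond (r \lor \neg (\Diamond s \lor s)) is true at 3.
      At 2: r is true, \neg (\Diamond s \lor s) is true, so r \lor \neg (\Diamond s \lor s) is true.
Satisfying worlds: {0, 1, 2, 3}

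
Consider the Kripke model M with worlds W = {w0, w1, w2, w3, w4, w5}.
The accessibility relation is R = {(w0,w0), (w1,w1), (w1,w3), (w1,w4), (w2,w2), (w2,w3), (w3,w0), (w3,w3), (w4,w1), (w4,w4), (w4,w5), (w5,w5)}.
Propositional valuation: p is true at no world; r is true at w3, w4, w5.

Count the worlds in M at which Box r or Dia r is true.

5

Let φ = Box r or Dia r. Evaluate φ at each world:
  w0 (successors {w0}): φ is false.
  w1 (successors {w1, w3, w4}): φ is true.
  w2 (successors {w2, w3}): φ is true.
  w3 (successors {w0, w3}): φ is true.
  w4 (successors {w1, w4, w5}): φ is true.
  w5 (successors {w5}): φ is true.
For instance, at w1:
  At w1: Box r is false, Dia r is true, so Box r or Dia r is true.
    At w1: Box r requires r at every successor {w1, w3, w4}.
      r fails at w1, so Box r is false at w1.
    At w1: Dia r requires r at some successor in {w1, w3, w4}.
      r holds at w3, so Dia r is true at w1.
Satisfying worlds: {w1, w2, w3, w4, w5}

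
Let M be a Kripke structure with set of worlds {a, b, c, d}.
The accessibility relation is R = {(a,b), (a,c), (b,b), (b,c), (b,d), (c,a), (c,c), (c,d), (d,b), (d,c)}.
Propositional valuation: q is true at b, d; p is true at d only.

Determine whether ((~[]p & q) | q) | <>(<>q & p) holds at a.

No

At a: (~[]p & q) | q is false, <>(<>q & p) is false, so ((~[]p & q) | q) | <>(<>q & p) is false.
  At a: ~[]p & q is false, q is false, so (~[]p & q) | q is false.
    At a: ~[]p is true, q is false, so ~[]p & q is false.
      At a: []p is false, so ~[]p is true.
  At a: <>(<>q & p) requires <>q & p at some successor in {b, c}.
    At b: <>q & p is false.
    At c: <>q & p is false.
  So <>(<>q & p) is false at a.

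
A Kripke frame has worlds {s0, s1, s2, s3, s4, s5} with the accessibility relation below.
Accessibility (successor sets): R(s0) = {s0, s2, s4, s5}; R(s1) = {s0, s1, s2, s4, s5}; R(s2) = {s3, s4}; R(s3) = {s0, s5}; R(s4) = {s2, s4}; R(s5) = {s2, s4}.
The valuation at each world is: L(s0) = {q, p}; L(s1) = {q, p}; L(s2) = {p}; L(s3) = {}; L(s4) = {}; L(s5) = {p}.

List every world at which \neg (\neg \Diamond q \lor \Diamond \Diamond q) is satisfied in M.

none

Let φ = \neg (\neg \Diamond q \lor \Diamond \Diamond q). Evaluate φ at each world:
  s0 (successors {s0, s2, s4, s5}): φ is false.
  s1 (successors {s0, s1, s2, s4, s5}): φ is false.
  s2 (successors {s3, s4}): φ is false.
  s3 (successors {s0, s5}): φ is false.
  s4 (successors {s2, s4}): φ is false.
  s5 (successors {s2, s4}): φ is false.
For instance, at s1:
  At s1: \neg \Diamond q \lor \Diamond \Diamond q is true, so \neg (\neg \Diamond q \lor \Diamond \Diamond q) is false.
    At s1: \neg \Diamond q is false, \Diamond \Diamond q is true, so \neg \Diamond q \lor \Diamond \Diamond q is true.
      At s1: \Diamond q is true, so \neg \Diamond q is false.
      At s1: \Diamond \Diamond q requires \Diamond q at some successor in {s0, s1, s2, s4, s5}.
        \Diamond q holds at s0, so \Diamond \Diamond q is true at s1.
Satisfying worlds: none.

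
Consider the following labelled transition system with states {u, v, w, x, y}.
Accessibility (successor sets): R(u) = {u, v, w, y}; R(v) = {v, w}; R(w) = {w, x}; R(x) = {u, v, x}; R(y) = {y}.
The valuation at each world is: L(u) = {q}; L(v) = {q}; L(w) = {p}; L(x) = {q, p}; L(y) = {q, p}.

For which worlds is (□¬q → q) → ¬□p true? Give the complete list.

Let φ = (□¬q → q) → ¬□p. Evaluate φ at each world:
  u (successors {u, v, w, y}): φ is true.
  v (successors {v, w}): φ is true.
  w (successors {w, x}): φ is false.
  x (successors {u, v, x}): φ is true.
  y (successors {y}): φ is false.
For instance, at v:
  At v: □¬q → q is true, ¬□p is true, so (□¬q → q) → ¬□p is true.
    At v: □¬q is false, q is true, so □¬q → q is true.
      At v: □¬q requires ¬q at every successor {v, w}.
        ¬q fails at v, so □¬q is false at v.
    At v: □p is false, so ¬□p is true.
      At v: □p requires p at every successor {v, w}.
        p fails at v, so □p is false at v.
Satisfying worlds: {u, v, x}

u, v, x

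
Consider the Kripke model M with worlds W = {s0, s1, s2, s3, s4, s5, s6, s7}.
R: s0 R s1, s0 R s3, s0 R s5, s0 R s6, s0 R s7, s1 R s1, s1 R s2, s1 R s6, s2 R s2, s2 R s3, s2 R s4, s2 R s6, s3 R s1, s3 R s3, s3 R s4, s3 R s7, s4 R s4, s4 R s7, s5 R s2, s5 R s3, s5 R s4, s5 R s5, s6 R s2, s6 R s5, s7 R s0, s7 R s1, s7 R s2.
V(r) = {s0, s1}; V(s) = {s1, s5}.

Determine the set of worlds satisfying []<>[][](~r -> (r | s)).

Let φ = []<>[][](~r -> (r | s)). Evaluate φ at each world:
  s0 (successors {s1, s3, s5, s6, s7}): φ is false.
  s1 (successors {s1, s2, s6}): φ is false.
  s2 (successors {s2, s3, s4, s6}): φ is false.
  s3 (successors {s1, s3, s4, s7}): φ is false.
  s4 (successors {s4, s7}): φ is false.
  s5 (successors {s2, s3, s4, s5}): φ is false.
  s6 (successors {s2, s5}): φ is false.
  s7 (successors {s0, s1, s2}): φ is false.
For instance, at s0:
  At s0: []<>[][](~r -> (r | s)) requires <>[][](~r -> (r | s)) at every successor {s1, s3, s5, s6, s7}.
    <>[][](~r -> (r | s)) fails at s1, so []<>[][](~r -> (r | s)) is false at s0.
      At s1: <>[][](~r -> (r | s)) requires [][](~r -> (r | s)) at some successor in {s1, s2, s6}.
        At s1: [][](~r -> (r | s)) is false.
        At s2: [][](~r -> (r | s)) is false.
        At s6: [][](~r -> (r | s)) is false.
      So <>[][](~r -> (r | s)) is false at s1.
Satisfying worlds: none.

none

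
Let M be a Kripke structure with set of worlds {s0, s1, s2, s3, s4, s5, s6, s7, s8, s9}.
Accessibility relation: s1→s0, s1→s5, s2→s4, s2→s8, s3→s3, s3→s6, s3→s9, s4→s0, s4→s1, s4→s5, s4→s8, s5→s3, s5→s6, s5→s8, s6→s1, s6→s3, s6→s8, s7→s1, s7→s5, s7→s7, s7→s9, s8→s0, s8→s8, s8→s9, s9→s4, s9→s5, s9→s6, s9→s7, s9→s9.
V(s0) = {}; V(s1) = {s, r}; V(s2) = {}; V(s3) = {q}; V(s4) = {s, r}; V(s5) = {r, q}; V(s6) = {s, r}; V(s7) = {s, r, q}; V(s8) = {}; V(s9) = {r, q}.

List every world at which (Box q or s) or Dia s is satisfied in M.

Let φ = (Box q or s) or Dia s. Evaluate φ at each world:
  s0 (successors ∅): φ is true.
  s1 (successors {s0, s5}): φ is true.
  s2 (successors {s4, s8}): φ is true.
  s3 (successors {s3, s6, s9}): φ is true.
  s4 (successors {s0, s1, s5, s8}): φ is true.
  s5 (successors {s3, s6, s8}): φ is true.
  s6 (successors {s1, s3, s8}): φ is true.
  s7 (successors {s1, s5, s7, s9}): φ is true.
  s8 (successors {s0, s8, s9}): φ is false.
  s9 (successors {s4, s5, s6, s7, s9}): φ is true.
For instance, at s9:
  At s9: Box q or s is false, Dia s is true, so (Box q or s) or Dia s is true.
    At s9: Box q is false, s is false, so Box q or s is false.
      At s9: Box q requires q at every successor {s4, s5, s6, s7, s9}.
        q fails at s4, so Box q is false at s9.
    At s9: Dia s requires s at some successor in {s4, s5, s6, s7, s9}.
      s holds at s4, so Dia s is true at s9.
Satisfying worlds: {s0, s1, s2, s3, s4, s5, s6, s7, s9}

s0, s1, s2, s3, s4, s5, s6, s7, s9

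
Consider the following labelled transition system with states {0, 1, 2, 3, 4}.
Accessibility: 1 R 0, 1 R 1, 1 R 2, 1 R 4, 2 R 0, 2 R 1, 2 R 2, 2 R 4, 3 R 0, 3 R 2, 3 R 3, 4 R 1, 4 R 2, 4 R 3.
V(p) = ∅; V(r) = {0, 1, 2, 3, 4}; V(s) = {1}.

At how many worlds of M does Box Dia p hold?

Recall that Box ψ holds at a world iff ψ holds at every accessible world, and Dia ψ holds iff ψ holds at some accessible world.
Let φ = Box Dia p. Evaluate φ at each world:
  0 (successors ∅): φ is true.
  1 (successors {0, 1, 2, 4}): φ is false.
  2 (successors {0, 1, 2, 4}): φ is false.
  3 (successors {0, 2, 3}): φ is false.
  4 (successors {1, 2, 3}): φ is false.
For instance, at 4:
  At 4: Box Dia p requires Dia p at every successor {1, 2, 3}.
    Dia p fails at 1, so Box Dia p is false at 4.
      At 1: Dia p requires p at some successor in {0, 1, 2, 4}.
        At 0: p is false.
        At 1: p is false.
        At 2: p is false.
        At 4: p is false.
      So Dia p is false at 1.
Satisfying worlds: {0}

1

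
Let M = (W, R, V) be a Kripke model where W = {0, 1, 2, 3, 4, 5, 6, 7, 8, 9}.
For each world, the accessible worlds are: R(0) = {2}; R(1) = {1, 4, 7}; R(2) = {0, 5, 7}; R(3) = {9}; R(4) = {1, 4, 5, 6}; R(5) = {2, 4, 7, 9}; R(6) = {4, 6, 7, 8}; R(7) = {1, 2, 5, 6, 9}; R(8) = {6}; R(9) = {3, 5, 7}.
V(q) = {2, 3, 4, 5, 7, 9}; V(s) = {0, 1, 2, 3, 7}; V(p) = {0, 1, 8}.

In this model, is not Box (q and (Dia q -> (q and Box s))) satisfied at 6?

Yes

Recall that Box ψ holds at a world iff ψ holds at every accessible world, and Dia ψ holds iff ψ holds at some accessible world.
At 6: Box (q and (Dia q -> (q and Box s))) is false, so not Box (q and (Dia q -> (q and Box s))) is true.
  At 6: Box (q and (Dia q -> (q and Box s))) requires q and (Dia q -> (q and Box s)) at every successor {4, 6, 7, 8}.
    q and (Dia q -> (q and Box s)) fails at 4, so Box (q and (Dia q -> (q and Box s))) is false at 6.
      At 4: q is true, Dia q -> (q and Box s) is false, so q and (Dia q -> (q and Box s)) is false.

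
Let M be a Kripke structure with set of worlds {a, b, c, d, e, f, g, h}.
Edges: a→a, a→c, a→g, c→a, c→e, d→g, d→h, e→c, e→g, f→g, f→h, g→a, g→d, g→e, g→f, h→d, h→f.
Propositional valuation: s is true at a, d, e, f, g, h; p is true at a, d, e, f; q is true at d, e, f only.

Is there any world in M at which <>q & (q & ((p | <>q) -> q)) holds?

No

Recall that <>ψ holds at a world iff ψ holds at some accessible world.
Let φ = <>q & (q & ((p | <>q) -> q)). Evaluate φ at each world:
  a (successors {a, c, g}): φ is false.
  b (successors ∅): φ is false.
  c (successors {a, e}): φ is false.
  d (successors {g, h}): φ is false.
  e (successors {c, g}): φ is false.
  f (successors {g, h}): φ is false.
  g (successors {a, d, e, f}): φ is false.
  h (successors {d, f}): φ is false.
For instance, at h:
  At h: <>q is true, q & ((p | <>q) -> q) is false, so <>q & (q & ((p | <>q) -> q)) is false.
    At h: <>q requires q at some successor in {d, f}.
      q holds at d, so <>q is true at h.
    At h: q is false, (p | <>q) -> q is false, so q & ((p | <>q) -> q) is false.
      At h: p | <>q is true, q is false, so (p | <>q) -> q is false.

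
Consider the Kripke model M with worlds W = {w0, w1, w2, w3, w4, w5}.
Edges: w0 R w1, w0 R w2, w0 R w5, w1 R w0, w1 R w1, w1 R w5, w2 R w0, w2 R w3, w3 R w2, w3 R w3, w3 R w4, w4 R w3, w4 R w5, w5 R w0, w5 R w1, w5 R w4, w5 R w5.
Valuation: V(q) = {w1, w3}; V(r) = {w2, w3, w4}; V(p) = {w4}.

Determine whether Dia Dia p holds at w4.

Yes

Recall that Dia ψ holds at a world iff ψ holds at some accessible world.
At w4: Dia Dia p requires Dia p at some successor in {w3, w5}.
  Dia p holds at w3, so Dia Dia p is true at w4.
    At w3: Dia p requires p at some successor in {w2, w3, w4}.
      p holds at w4, so Dia p is true at w3.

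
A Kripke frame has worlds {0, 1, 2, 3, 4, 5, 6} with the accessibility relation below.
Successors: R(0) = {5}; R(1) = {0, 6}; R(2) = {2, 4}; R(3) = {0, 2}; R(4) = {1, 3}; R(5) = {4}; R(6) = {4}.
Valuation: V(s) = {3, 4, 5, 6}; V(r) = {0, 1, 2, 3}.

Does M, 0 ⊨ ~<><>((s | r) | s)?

At 0: <><>((s | r) | s) is true, so ~<><>((s | r) | s) is false.
  At 0: <><>((s | r) | s) requires <>((s | r) | s) at some successor in {5}.
    <>((s | r) | s) holds at 5, so <><>((s | r) | s) is true at 0.
      At 5: <>((s | r) | s) requires (s | r) | s at some successor in {4}.
        (s | r) | s holds at 4, so <>((s | r) | s) is true at 5.

No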